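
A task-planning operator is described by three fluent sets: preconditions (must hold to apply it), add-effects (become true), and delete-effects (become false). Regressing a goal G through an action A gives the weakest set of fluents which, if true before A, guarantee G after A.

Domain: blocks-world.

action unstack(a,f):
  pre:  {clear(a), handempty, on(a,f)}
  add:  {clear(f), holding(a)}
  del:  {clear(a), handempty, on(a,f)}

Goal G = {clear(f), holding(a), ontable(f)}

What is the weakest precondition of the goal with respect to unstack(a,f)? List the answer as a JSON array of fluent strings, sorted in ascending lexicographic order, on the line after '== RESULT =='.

Compute (G \ add) ∪ pre:
  G ∩ del = {}  (empty — regression defined)
  G \ add = {clear(f), holding(a), ontable(f)} \ {clear(f), holding(a)} = {ontable(f)}
  ∪ pre   = {ontable(f)} ∪ {clear(a), handempty, on(a,f)}
          = {clear(a), handempty, on(a,f), ontable(f)}

== RESULT ==
["clear(a)", "handempty", "on(a,f)", "ontable(f)"]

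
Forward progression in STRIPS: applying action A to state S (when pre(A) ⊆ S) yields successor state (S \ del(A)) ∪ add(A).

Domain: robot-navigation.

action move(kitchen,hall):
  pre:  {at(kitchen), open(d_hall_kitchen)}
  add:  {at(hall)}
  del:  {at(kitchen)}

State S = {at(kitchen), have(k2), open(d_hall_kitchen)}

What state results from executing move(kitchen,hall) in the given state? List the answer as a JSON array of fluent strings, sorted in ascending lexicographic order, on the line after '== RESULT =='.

Progress:
  pre ⊆ S: {at(kitchen), open(d_hall_kitchen)} ⊆ S  — applicable
  S \ del = {have(k2), open(d_hall_kitchen)}
  ∪ add   = {at(hall), have(k2), open(d_hall_kitchen)}

== RESULT ==
["at(hall)", "have(k2)", "open(d_hall_kitchen)"]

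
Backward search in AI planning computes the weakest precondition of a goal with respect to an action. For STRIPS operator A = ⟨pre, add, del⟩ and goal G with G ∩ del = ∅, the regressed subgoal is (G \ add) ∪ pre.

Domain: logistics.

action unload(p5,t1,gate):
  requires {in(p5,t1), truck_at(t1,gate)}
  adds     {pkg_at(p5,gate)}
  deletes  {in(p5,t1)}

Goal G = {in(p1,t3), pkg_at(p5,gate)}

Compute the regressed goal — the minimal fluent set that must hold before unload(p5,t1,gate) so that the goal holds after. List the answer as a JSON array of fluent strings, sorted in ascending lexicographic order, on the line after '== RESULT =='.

Regress:
  G ∩ del = {}  (empty — regression defined)
  G \ add = {in(p1,t3), pkg_at(p5,gate)} \ {pkg_at(p5,gate)} = {in(p1,t3)}
  ∪ pre   = {in(p1,t3)} ∪ {in(p5,t1), truck_at(t1,gate)}
          = {in(p1,t3), in(p5,t1), truck_at(t1,gate)}

== RESULT ==
["in(p1,t3)", "in(p5,t1)", "truck_at(t1,gate)"]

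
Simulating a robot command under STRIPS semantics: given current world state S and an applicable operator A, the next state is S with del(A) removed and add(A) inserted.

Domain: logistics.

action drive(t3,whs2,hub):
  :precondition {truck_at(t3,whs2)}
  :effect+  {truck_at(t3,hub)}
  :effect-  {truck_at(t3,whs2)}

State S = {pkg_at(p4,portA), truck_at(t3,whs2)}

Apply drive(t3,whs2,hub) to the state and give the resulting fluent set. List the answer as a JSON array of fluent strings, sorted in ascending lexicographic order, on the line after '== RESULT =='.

Compute (S \ del) ∪ add:
  pre ⊆ S: {truck_at(t3,whs2)} ⊆ S  — applicable
  S \ del = {pkg_at(p4,portA)}
  ∪ add   = {pkg_at(p4,portA), truck_at(t3,hub)}

== RESULT ==
["pkg_at(p4,portA)", "truck_at(t3,hub)"]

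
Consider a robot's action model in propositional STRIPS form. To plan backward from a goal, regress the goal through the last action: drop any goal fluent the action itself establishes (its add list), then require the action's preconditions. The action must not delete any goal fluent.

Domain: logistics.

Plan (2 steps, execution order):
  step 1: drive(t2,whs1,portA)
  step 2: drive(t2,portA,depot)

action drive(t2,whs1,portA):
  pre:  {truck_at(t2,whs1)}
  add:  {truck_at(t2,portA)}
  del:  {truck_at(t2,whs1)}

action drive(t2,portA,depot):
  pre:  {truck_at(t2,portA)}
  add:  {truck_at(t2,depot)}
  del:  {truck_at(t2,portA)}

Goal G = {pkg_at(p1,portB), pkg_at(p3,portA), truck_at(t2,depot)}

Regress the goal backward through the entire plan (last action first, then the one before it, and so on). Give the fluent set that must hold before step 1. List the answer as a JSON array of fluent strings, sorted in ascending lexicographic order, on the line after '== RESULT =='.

Work backward from the goal:
  through step 2 (drive(t2,portA,depot)): drop {truck_at(t2,depot)}, keep {pkg_at(p1,portB), pkg_at(p3,portA)}, require {truck_at(t2,portA)}
    → {pkg_at(p1,portB), pkg_at(p3,portA), truck_at(t2,portA)}
  through step 1 (drive(t2,whs1,portA)): drop {truck_at(t2,portA)}, keep {pkg_at(p1,portB), pkg_at(p3,portA)}, require {truck_at(t2,whs1)}
    → {pkg_at(p1,portB), pkg_at(p3,portA), truck_at(t2,whs1)}

== RESULT ==
["pkg_at(p1,portB)", "pkg_at(p3,portA)", "truck_at(t2,whs1)"]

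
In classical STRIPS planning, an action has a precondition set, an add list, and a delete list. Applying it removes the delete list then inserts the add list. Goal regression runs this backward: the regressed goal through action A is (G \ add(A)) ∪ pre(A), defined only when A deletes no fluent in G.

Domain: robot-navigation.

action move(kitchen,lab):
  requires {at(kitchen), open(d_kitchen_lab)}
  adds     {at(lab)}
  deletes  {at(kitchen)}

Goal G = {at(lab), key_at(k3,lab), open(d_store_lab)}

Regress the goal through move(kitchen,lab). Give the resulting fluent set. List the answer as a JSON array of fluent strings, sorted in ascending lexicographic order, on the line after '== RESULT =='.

Regress:
  G ∩ del = {}  (empty — regression defined)
  G \ add = {at(lab), key_at(k3,lab), open(d_store_lab)} \ {at(lab)} = {key_at(k3,lab), open(d_store_lab)}
  ∪ pre   = {key_at(k3,lab), open(d_store_lab)} ∪ {at(kitchen), open(d_kitchen_lab)}
          = {at(kitchen), key_at(k3,lab), open(d_kitchen_lab), open(d_store_lab)}

== RESULT ==
["at(kitchen)", "key_at(k3,lab)", "open(d_kitchen_lab)", "open(d_store_lab)"]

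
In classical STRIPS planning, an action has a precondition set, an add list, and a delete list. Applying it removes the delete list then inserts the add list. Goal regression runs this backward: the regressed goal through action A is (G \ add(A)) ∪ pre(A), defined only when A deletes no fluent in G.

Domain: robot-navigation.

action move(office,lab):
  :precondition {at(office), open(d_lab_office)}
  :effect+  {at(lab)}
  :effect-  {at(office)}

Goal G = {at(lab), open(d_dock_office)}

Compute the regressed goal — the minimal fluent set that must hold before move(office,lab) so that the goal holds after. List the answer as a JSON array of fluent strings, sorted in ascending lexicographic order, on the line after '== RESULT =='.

Regress:
  G ∩ del = {}  (empty — regression defined)
  G \ add = {at(lab), open(d_dock_office)} \ {at(lab)} = {open(d_dock_office)}
  ∪ pre   = {open(d_dock_office)} ∪ {at(office), open(d_lab_office)}
          = {at(office), open(d_dock_office), open(d_lab_office)}

== RESULT ==
["at(office)", "open(d_dock_office)", "open(d_lab_office)"]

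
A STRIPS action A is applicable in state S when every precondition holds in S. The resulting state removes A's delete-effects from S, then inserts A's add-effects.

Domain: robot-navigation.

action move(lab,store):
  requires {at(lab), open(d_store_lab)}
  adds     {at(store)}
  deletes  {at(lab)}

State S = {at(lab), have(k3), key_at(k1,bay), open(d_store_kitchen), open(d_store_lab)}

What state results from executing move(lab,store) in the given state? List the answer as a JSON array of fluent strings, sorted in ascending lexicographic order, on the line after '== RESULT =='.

Progress:
  pre ⊆ S: {at(lab), open(d_store_lab)} ⊆ S  — applicable
  S \ del = {have(k3), key_at(k1,bay), open(d_store_kitchen), open(d_store_lab)}
  ∪ add   = {at(store), have(k3), key_at(k1,bay), open(d_store_kitchen), open(d_store_lab)}

== RESULT ==
["at(store)", "have(k3)", "key_at(k1,bay)", "open(d_store_kitchen)", "open(d_store_lab)"]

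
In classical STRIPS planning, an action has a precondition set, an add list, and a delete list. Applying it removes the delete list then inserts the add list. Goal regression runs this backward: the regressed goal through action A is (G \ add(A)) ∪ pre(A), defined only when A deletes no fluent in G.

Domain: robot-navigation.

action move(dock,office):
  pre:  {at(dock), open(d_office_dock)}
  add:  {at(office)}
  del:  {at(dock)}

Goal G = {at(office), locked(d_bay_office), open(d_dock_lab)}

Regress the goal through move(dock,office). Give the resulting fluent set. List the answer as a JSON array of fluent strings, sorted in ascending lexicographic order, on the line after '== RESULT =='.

Compute (G \ add) ∪ pre:
  G ∩ del = {}  (empty — regression defined)
  G \ add = {at(office), locked(d_bay_office), open(d_dock_lab)} \ {at(office)} = {locked(d_bay_office), open(d_dock_lab)}
  ∪ pre   = {locked(d_bay_office), open(d_dock_lab)} ∪ {at(dock), open(d_office_dock)}
          = {at(dock), locked(d_bay_office), open(d_dock_lab), open(d_office_dock)}

== RESULT ==
["at(dock)", "locked(d_bay_office)", "open(d_dock_lab)", "open(d_office_dock)"]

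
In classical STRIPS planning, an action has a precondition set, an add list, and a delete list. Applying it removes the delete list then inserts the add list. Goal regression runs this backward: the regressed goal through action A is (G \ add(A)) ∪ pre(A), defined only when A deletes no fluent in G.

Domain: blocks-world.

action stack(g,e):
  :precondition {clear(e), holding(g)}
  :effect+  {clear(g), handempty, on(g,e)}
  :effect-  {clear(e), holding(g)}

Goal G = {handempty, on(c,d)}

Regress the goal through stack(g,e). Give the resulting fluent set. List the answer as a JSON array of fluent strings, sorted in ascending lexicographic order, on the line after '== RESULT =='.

Regress:
  G ∩ del = {}  (empty — regression defined)
  G \ add = {handempty, on(c,d)} \ {clear(g), handempty, on(g,e)} = {on(c,d)}
  ∪ pre   = {on(c,d)} ∪ {clear(e), holding(g)}
          = {clear(e), holding(g), on(c,d)}

== RESULT ==
["clear(e)", "holding(g)", "on(c,d)"]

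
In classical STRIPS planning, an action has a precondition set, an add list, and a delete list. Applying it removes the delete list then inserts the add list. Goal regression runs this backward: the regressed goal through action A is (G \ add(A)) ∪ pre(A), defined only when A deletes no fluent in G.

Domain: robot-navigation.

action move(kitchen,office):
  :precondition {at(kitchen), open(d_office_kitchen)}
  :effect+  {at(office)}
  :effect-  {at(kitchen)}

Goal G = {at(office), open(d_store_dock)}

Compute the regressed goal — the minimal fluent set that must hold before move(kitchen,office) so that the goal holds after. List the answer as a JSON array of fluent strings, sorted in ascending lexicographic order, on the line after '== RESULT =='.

Regress:
  G ∩ del = {}  (empty — regression defined)
  G \ add = {at(office), open(d_store_dock)} \ {at(office)} = {open(d_store_dock)}
  ∪ pre   = {open(d_store_dock)} ∪ {at(kitchen), open(d_office_kitchen)}
          = {at(kitchen), open(d_office_kitchen), open(d_store_dock)}

== RESULT ==
["at(kitchen)", "open(d_office_kitchen)", "open(d_store_dock)"]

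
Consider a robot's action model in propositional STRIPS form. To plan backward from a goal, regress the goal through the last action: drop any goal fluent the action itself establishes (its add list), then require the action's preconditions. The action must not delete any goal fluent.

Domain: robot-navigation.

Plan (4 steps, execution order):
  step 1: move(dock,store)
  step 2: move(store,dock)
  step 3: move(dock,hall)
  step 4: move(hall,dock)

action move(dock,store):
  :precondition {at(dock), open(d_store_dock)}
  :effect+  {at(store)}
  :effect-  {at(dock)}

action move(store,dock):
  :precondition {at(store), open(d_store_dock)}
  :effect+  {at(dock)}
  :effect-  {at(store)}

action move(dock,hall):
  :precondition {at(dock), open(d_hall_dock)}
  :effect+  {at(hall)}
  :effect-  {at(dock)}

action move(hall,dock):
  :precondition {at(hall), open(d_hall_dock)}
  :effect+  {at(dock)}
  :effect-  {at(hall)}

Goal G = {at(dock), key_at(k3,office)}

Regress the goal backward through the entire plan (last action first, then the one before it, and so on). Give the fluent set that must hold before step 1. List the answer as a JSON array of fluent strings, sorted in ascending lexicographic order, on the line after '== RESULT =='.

Regress step by step:
  through step 4 (move(hall,dock)): drop {at(dock)}, keep {key_at(k3,office)}, require {at(hall), open(d_hall_dock)}
    → {at(hall), key_at(k3,office), open(d_hall_dock)}
  through step 3 (move(dock,hall)): drop {at(hall)}, keep {key_at(k3,office), open(d_hall_dock)}, require {at(dock), open(d_hall_dock)}
    → {at(dock), key_at(k3,office), open(d_hall_dock)}
  through step 2 (move(store,dock)): drop {at(dock)}, keep {key_at(k3,office), open(d_hall_dock)}, require {at(store), open(d_store_dock)}
    → {at(store), key_at(k3,office), open(d_hall_dock), open(d_store_dock)}
  through step 1 (move(dock,store)): drop {at(store)}, keep {key_at(k3,office), open(d_hall_dock), open(d_store_dock)}, require {at(dock), open(d_store_dock)}
    → {at(dock), key_at(k3,office), open(d_hall_dock), open(d_store_dock)}

== RESULT ==
["at(dock)", "key_at(k3,office)", "open(d_hall_dock)", "open(d_store_dock)"]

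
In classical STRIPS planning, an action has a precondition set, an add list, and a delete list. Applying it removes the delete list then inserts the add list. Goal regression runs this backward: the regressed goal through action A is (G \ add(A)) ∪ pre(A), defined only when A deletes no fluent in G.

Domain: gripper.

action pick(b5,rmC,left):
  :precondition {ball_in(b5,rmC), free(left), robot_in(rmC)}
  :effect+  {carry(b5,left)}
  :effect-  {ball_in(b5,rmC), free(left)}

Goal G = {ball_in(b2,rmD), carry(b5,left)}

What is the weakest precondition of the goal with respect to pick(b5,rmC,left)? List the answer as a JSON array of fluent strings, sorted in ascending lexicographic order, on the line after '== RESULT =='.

Regress:
  G ∩ del = {}  (empty — regression defined)
  G \ add = {ball_in(b2,rmD), carry(b5,left)} \ {carry(b5,left)} = {ball_in(b2,rmD)}
  ∪ pre   = {ball_in(b2,rmD)} ∪ {ball_in(b5,rmC), free(left), robot_in(rmC)}
          = {ball_in(b2,rmD), ball_in(b5,rmC), free(left), robot_in(rmC)}

== RESULT ==
["ball_in(b2,rmD)", "ball_in(b5,rmC)", "free(left)", "robot_in(rmC)"]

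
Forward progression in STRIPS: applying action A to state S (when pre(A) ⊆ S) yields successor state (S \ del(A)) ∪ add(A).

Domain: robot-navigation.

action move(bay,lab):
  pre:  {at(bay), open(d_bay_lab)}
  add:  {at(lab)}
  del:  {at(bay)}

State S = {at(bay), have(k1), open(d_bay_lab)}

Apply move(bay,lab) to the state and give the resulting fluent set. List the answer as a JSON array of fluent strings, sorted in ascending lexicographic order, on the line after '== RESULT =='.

Compute (S \ del) ∪ add:
  pre ⊆ S: {at(bay), open(d_bay_lab)} ⊆ S  — applicable
  S \ del = {have(k1), open(d_bay_lab)}
  ∪ add   = {at(lab), have(k1), open(d_bay_lab)}

== RESULT ==
["at(lab)", "have(k1)", "open(d_bay_lab)"]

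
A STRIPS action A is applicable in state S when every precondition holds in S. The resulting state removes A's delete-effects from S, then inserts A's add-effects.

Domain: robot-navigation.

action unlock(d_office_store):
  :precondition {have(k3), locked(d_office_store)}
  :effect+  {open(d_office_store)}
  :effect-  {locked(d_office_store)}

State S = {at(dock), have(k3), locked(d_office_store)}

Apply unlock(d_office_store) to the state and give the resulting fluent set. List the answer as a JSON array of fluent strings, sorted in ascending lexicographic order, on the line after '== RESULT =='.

Compute (S \ del) ∪ add:
  pre ⊆ S: {have(k3), locked(d_office_store)} ⊆ S  — applicable
  S \ del = {at(dock), have(k3)}
  ∪ add   = {at(dock), have(k3), open(d_office_store)}

== RESULT ==
["at(dock)", "have(k3)", "open(d_office_store)"]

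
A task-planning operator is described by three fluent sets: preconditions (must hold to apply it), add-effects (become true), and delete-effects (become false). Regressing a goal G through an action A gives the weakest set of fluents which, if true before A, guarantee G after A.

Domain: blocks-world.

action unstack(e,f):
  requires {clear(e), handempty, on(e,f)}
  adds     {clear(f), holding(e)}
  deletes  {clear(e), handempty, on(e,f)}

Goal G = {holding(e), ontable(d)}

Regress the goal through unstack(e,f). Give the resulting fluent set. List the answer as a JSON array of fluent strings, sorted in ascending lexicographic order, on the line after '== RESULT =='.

Regress:
  G ∩ del = {}  (empty — regression defined)
  G \ add = {holding(e), ontable(d)} \ {clear(f), holding(e)} = {ontable(d)}
  ∪ pre   = {ontable(d)} ∪ {clear(e), handempty, on(e,f)}
          = {clear(e), handempty, on(e,f), ontable(d)}

== RESULT ==
["clear(e)", "handempty", "on(e,f)", "ontable(d)"]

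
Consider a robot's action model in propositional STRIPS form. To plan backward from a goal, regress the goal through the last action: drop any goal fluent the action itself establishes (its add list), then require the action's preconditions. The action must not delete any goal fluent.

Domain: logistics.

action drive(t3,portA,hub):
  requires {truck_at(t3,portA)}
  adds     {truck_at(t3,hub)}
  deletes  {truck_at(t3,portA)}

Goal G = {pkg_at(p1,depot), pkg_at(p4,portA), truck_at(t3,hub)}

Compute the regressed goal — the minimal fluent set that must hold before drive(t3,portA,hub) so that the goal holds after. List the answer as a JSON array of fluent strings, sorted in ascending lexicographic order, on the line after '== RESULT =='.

Regress:
  G ∩ del = {}  (empty — regression defined)
  G \ add = {pkg_at(p1,depot), pkg_at(p4,portA), truck_at(t3,hub)} \ {truck_at(t3,hub)} = {pkg_at(p1,depot), pkg_at(p4,portA)}
  ∪ pre   = {pkg_at(p1,depot), pkg_at(p4,portA)} ∪ {truck_at(t3,portA)}
          = {pkg_at(p1,depot), pkg_at(p4,portA), truck_at(t3,portA)}

== RESULT ==
["pkg_at(p1,depot)", "pkg_at(p4,portA)", "truck_at(t3,portA)"]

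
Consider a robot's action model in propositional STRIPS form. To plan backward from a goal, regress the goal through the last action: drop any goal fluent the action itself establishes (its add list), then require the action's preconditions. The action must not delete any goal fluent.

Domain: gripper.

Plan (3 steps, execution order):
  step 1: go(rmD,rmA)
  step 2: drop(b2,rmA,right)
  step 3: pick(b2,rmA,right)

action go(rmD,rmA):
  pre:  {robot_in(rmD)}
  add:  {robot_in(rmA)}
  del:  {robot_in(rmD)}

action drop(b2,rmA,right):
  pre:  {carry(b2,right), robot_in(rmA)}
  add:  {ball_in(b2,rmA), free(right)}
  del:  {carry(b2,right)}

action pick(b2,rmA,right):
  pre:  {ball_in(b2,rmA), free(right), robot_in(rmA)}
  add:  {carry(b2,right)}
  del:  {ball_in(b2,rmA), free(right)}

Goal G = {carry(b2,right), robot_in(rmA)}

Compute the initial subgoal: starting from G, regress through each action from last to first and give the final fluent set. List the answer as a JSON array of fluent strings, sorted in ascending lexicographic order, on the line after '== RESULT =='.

Work backward from the goal:
  through step 3 (pick(b2,rmA,right)): drop {carry(b2,right)}, keep {robot_in(rmA)}, require {ball_in(b2,rmA), free(right), robot_in(rmA)}
    → {ball_in(b2,rmA), free(right), robot_in(rmA)}
  through step 2 (drop(b2,rmA,right)): drop {ball_in(b2,rmA), free(right)}, keep {robot_in(rmA)}, require {carry(b2,right), robot_in(rmA)}
    → {carry(b2,right), robot_in(rmA)}
  through step 1 (go(rmD,rmA)): drop {robot_in(rmA)}, keep {carry(b2,right)}, require {robot_in(rmD)}
    → {carry(b2,right), robot_in(rmD)}

== RESULT ==
["carry(b2,right)", "robot_in(rmD)"]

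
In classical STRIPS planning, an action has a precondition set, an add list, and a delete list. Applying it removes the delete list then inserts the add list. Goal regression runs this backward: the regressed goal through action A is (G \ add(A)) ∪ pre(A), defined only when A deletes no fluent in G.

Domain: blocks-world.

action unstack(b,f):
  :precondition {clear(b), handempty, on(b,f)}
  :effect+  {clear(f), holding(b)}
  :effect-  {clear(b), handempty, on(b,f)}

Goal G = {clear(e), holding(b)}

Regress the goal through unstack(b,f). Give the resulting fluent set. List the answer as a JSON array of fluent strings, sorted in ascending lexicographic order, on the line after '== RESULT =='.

Compute (G \ add) ∪ pre:
  G ∩ del = {}  (empty — regression defined)
  G \ add = {clear(e), holding(b)} \ {clear(f), holding(b)} = {clear(e)}
  ∪ pre   = {clear(e)} ∪ {clear(b), handempty, on(b,f)}
          = {clear(b), clear(e), handempty, on(b,f)}

== RESULT ==
["clear(b)", "clear(e)", "handempty", "on(b,f)"]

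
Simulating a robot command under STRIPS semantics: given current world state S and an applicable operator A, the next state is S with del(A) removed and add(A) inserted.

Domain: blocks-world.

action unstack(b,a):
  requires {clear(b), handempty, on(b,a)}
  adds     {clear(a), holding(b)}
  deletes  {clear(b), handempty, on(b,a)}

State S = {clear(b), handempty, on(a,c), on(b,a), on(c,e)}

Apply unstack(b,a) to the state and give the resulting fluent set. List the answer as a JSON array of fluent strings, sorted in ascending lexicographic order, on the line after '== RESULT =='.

Progress:
  pre ⊆ S: {clear(b), handempty, on(b,a)} ⊆ S  — applicable
  S \ del = {on(a,c), on(c,e)}
  ∪ add   = {clear(a), holding(b), on(a,c), on(c,e)}

== RESULT ==
["clear(a)", "holding(b)", "on(a,c)", "on(c,e)"]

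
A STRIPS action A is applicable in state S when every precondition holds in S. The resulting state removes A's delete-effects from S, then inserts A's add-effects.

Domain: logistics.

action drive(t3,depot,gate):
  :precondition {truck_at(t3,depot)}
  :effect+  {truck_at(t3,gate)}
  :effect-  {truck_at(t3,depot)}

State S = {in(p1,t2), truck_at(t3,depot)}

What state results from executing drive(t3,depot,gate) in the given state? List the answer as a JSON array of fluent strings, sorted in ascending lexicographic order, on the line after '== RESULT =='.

Compute (S \ del) ∪ add:
  pre ⊆ S: {truck_at(t3,depot)} ⊆ S  — applicable
  S \ del = {in(p1,t2)}
  ∪ add   = {in(p1,t2), truck_at(t3,gate)}

== RESULT ==
["in(p1,t2)", "truck_at(t3,gate)"]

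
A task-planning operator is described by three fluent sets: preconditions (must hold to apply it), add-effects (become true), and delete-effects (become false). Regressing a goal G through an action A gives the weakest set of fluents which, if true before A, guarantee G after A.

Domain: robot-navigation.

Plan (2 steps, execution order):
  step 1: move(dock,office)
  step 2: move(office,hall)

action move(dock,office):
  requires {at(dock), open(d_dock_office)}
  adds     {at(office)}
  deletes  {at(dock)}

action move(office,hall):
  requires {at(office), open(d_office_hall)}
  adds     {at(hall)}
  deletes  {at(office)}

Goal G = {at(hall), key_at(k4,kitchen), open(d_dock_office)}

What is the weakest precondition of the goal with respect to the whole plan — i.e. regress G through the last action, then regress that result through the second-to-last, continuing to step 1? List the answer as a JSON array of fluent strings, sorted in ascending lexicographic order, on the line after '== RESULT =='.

Regress step by step:
  through step 2 (move(office,hall)): drop {at(hall)}, keep {key_at(k4,kitchen), open(d_dock_office)}, require {at(office), open(d_office_hall)}
    → {at(office), key_at(k4,kitchen), open(d_dock_office), open(d_office_hall)}
  through step 1 (move(dock,office)): drop {at(office)}, keep {key_at(k4,kitchen), open(d_dock_office), open(d_office_hall)}, require {at(dock), open(d_dock_office)}
    → {at(dock), key_at(k4,kitchen), open(d_dock_office), open(d_office_hall)}

== RESULT ==
["at(dock)", "key_at(k4,kitchen)", "open(d_dock_office)", "open(d_office_hall)"]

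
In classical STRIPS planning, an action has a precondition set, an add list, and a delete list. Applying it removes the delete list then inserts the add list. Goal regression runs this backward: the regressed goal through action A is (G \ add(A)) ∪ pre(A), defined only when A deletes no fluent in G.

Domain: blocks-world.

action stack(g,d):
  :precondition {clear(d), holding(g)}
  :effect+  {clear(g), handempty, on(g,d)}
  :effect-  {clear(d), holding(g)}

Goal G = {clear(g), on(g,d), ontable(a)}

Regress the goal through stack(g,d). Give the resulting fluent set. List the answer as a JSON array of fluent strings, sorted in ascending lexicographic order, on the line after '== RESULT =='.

Compute (G \ add) ∪ pre:
  G ∩ del = {}  (empty — regression defined)
  G \ add = {clear(g), on(g,d), ontable(a)} \ {clear(g), handempty, on(g,d)} = {ontable(a)}
  ∪ pre   = {ontable(a)} ∪ {clear(d), holding(g)}
          = {clear(d), holding(g), ontable(a)}

== RESULT ==
["clear(d)", "holding(g)", "ontable(a)"]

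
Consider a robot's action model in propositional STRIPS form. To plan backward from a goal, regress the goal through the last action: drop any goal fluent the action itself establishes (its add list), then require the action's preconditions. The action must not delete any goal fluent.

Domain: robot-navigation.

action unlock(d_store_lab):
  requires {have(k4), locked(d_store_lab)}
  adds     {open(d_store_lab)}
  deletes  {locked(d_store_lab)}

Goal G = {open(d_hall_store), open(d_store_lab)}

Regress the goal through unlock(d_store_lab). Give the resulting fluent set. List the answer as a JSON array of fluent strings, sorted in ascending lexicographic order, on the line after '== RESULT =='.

Compute (G \ add) ∪ pre:
  G ∩ del = {}  (empty — regression defined)
  G \ add = {open(d_hall_store), open(d_store_lab)} \ {open(d_store_lab)} = {open(d_hall_store)}
  ∪ pre   = {open(d_hall_store)} ∪ {have(k4), locked(d_store_lab)}
          = {have(k4), locked(d_store_lab), open(d_hall_store)}

== RESULT ==
["have(k4)", "locked(d_store_lab)", "open(d_hall_store)"]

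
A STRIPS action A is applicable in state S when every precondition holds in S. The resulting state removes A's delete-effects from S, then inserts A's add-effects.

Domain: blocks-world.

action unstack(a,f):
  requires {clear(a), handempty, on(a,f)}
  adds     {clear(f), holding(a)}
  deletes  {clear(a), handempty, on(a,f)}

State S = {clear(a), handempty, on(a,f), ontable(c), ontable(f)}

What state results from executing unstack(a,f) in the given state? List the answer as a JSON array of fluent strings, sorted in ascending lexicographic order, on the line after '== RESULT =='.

Progress:
  pre ⊆ S: {clear(a), handempty, on(a,f)} ⊆ S  — applicable
  S \ del = {ontable(c), ontable(f)}
  ∪ add   = {clear(f), holding(a), ontable(c), ontable(f)}

== RESULT ==
["clear(f)", "holding(a)", "ontable(c)", "ontable(f)"]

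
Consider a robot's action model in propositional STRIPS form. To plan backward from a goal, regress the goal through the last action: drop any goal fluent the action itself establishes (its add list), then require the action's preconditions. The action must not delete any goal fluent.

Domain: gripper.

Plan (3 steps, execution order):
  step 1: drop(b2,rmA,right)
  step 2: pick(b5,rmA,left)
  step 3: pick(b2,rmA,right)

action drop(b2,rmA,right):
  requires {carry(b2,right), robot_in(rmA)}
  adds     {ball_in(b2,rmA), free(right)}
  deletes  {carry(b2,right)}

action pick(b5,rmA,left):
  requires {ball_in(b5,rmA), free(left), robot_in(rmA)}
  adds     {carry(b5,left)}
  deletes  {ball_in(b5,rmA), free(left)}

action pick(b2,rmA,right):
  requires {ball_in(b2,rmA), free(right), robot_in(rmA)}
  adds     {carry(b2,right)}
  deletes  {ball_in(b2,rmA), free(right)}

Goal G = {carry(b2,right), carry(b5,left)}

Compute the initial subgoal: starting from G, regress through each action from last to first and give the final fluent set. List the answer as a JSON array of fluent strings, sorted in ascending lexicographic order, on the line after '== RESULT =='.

Regress step by step:
  through step 3 (pick(b2,rmA,right)): drop {carry(b2,right)}, keep {carry(b5,left)}, require {ball_in(b2,rmA), free(right), robot_in(rmA)}
    → {ball_in(b2,rmA), carry(b5,left), free(right), robot_in(rmA)}
  through step 2 (pick(b5,rmA,left)): drop {carry(b5,left)}, keep {ball_in(b2,rmA), free(right), robot_in(rmA)}, require {ball_in(b5,rmA), free(left), robot_in(rmA)}
    → {ball_in(b2,rmA), ball_in(b5,rmA), free(left), free(right), robot_in(rmA)}
  through step 1 (drop(b2,rmA,right)): drop {ball_in(b2,rmA), free(right)}, keep {ball_in(b5,rmA), free(left), robot_in(rmA)}, require {carry(b2,right), robot_in(rmA)}
    → {ball_in(b5,rmA), carry(b2,right), free(left), robot_in(rmA)}

== RESULT ==
["ball_in(b5,rmA)", "carry(b2,right)", "free(left)", "robot_in(rmA)"]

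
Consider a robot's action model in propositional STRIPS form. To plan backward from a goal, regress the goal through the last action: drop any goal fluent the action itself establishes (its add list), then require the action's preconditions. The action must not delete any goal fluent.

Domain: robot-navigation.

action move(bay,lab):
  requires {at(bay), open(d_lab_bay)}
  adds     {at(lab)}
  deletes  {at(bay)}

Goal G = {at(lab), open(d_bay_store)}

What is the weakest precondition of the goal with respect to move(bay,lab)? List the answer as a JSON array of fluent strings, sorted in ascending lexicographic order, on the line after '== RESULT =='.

Regress:
  G ∩ del = {}  (empty — regression defined)
  G \ add = {at(lab), open(d_bay_store)} \ {at(lab)} = {open(d_bay_store)}
  ∪ pre   = {open(d_bay_store)} ∪ {at(bay), open(d_lab_bay)}
          = {at(bay), open(d_bay_store), open(d_lab_bay)}

== RESULT ==
["at(bay)", "open(d_bay_store)", "open(d_lab_bay)"]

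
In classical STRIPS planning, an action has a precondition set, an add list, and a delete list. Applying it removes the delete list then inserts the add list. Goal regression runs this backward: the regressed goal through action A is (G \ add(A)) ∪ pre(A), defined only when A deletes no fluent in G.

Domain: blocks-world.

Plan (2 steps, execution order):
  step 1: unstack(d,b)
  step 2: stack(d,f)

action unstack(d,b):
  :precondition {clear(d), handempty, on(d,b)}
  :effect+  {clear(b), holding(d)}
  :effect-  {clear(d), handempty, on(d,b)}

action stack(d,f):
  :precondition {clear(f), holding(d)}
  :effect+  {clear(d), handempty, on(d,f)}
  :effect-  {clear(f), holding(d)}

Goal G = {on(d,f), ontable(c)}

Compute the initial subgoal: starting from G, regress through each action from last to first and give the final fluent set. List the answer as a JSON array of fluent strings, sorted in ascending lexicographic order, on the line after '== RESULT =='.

Work backward from the goal:
  through step 2 (stack(d,f)): drop {on(d,f)}, keep {ontable(c)}, require {clear(f), holding(d)}
    → {clear(f), holding(d), ontable(c)}
  through step 1 (unstack(d,b)): drop {holding(d)}, keep {clear(f), ontable(c)}, require {clear(d), handempty, on(d,b)}
    → {clear(d), clear(f), handempty, on(d,b), ontable(c)}

== RESULT ==
["clear(d)", "clear(f)", "handempty", "on(d,b)", "ontable(c)"]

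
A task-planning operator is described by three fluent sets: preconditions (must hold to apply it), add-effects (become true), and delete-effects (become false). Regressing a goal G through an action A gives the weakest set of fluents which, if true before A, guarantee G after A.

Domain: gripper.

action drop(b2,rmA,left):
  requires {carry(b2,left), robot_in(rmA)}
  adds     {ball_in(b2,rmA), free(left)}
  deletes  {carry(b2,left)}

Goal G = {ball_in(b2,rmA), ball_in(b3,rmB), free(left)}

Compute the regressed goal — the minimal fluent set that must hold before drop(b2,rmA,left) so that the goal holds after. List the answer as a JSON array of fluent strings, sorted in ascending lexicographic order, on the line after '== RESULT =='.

Compute (G \ add) ∪ pre:
  G ∩ del = {}  (empty — regression defined)
  G \ add = {ball_in(b2,rmA), ball_in(b3,rmB), free(left)} \ {ball_in(b2,rmA), free(left)} = {ball_in(b3,rmB)}
  ∪ pre   = {ball_in(b3,rmB)} ∪ {carry(b2,left), robot_in(rmA)}
          = {ball_in(b3,rmB), carry(b2,left), robot_in(rmA)}

== RESULT ==
["ball_in(b3,rmB)", "carry(b2,left)", "robot_in(rmA)"]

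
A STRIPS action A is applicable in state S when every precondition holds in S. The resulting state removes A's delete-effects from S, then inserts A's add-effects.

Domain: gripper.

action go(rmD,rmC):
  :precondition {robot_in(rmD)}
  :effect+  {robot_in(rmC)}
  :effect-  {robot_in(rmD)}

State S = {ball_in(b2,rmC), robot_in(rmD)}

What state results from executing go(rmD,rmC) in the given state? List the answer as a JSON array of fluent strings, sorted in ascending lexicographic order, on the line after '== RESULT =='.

Compute (S \ del) ∪ add:
  pre ⊆ S: {robot_in(rmD)} ⊆ S  — applicable
  S \ del = {ball_in(b2,rmC)}
  ∪ add   = {ball_in(b2,rmC), robot_in(rmC)}

== RESULT ==
["ball_in(b2,rmC)", "robot_in(rmC)"]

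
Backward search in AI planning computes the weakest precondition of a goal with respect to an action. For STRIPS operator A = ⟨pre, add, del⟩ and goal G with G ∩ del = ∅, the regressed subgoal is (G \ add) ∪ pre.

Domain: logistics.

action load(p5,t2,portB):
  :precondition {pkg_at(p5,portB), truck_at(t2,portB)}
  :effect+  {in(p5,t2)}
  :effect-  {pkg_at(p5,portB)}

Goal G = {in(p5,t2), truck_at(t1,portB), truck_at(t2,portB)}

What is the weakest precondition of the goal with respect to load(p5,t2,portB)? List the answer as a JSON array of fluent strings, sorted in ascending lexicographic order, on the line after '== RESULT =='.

Regress:
  G ∩ del = {}  (empty — regression defined)
  G \ add = {in(p5,t2), truck_at(t1,portB), truck_at(t2,portB)} \ {in(p5,t2)} = {truck_at(t1,portB), truck_at(t2,portB)}
  ∪ pre   = {truck_at(t1,portB), truck_at(t2,portB)} ∪ {pkg_at(p5,portB), truck_at(t2,portB)}
          = {pkg_at(p5,portB), truck_at(t1,portB), truck_at(t2,portB)}

== RESULT ==
["pkg_at(p5,portB)", "truck_at(t1,portB)", "truck_at(t2,portB)"]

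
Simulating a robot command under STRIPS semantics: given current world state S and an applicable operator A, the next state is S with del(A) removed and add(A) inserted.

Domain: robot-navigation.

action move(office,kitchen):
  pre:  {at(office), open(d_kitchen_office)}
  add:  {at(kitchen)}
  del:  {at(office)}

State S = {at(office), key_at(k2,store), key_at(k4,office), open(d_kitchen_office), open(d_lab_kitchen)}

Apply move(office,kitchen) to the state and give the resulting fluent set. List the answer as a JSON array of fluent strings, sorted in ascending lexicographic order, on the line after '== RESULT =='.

Compute (S \ del) ∪ add:
  pre ⊆ S: {at(office), open(d_kitchen_office)} ⊆ S  — applicable
  S \ del = {key_at(k2,store), key_at(k4,office), open(d_kitchen_office), open(d_lab_kitchen)}
  ∪ add   = {at(kitchen), key_at(k2,store), key_at(k4,office), open(d_kitchen_office), open(d_lab_kitchen)}

== RESULT ==
["at(kitchen)", "key_at(k2,store)", "key_at(k4,office)", "open(d_kitchen_office)", "open(d_lab_kitchen)"]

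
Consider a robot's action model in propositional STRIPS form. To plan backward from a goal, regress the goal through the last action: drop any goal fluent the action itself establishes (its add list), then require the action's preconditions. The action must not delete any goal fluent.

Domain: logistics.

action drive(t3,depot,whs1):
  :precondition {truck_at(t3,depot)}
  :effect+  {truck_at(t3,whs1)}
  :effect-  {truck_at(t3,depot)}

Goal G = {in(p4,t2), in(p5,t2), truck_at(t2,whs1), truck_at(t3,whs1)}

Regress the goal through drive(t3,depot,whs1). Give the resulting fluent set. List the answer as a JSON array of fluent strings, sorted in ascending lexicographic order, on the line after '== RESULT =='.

Regress:
  G ∩ del = {}  (empty — regression defined)
  G \ add = {in(p4,t2), in(p5,t2), truck_at(t2,whs1), truck_at(t3,whs1)} \ {truck_at(t3,whs1)} = {in(p4,t2), in(p5,t2), truck_at(t2,whs1)}
  ∪ pre   = {in(p4,t2), in(p5,t2), truck_at(t2,whs1)} ∪ {truck_at(t3,depot)}
          = {in(p4,t2), in(p5,t2), truck_at(t2,whs1), truck_at(t3,depot)}

== RESULT ==
["in(p4,t2)", "in(p5,t2)", "truck_at(t2,whs1)", "truck_at(t3,depot)"]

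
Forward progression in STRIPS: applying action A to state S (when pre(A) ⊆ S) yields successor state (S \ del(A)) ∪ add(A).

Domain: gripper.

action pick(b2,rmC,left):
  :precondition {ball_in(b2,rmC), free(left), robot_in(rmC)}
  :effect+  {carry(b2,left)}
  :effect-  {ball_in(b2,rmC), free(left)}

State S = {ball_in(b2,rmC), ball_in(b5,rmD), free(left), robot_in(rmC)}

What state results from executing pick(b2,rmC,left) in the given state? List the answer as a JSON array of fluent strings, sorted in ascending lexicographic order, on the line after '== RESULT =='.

Progress:
  pre ⊆ S: {ball_in(b2,rmC), free(left), robot_in(rmC)} ⊆ S  — applicable
  S \ del = {ball_in(b5,rmD), robot_in(rmC)}
  ∪ add   = {ball_in(b5,rmD), carry(b2,left), robot_in(rmC)}

== RESULT ==
["ball_in(b5,rmD)", "carry(b2,left)", "robot_in(rmC)"]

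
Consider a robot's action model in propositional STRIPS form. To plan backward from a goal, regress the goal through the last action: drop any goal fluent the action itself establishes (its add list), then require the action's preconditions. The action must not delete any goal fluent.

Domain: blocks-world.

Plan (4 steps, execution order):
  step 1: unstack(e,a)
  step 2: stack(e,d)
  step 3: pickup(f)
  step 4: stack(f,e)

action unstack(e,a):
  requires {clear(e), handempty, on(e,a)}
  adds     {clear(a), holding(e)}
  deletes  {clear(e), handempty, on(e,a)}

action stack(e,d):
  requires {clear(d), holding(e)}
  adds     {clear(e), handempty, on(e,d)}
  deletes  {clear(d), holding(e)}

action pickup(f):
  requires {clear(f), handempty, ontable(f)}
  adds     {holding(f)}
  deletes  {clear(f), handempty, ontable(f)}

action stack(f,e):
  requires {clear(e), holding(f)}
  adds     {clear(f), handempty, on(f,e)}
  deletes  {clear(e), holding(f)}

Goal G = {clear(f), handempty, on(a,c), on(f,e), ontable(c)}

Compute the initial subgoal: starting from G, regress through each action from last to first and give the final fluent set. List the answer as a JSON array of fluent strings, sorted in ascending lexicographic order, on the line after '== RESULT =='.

Regress step by step:
  through step 4 (stack(f,e)): drop {clear(f), handempty, on(f,e)}, keep {on(a,c), ontable(c)}, require {clear(e), holding(f)}
    → {clear(e), holding(f), on(a,c), ontable(c)}
  through step 3 (pickup(f)): drop {holding(f)}, keep {clear(e), on(a,c), ontable(c)}, require {clear(f), handempty, ontable(f)}
    → {clear(e), clear(f), handempty, on(a,c), ontable(c), ontable(f)}
  through step 2 (stack(e,d)): drop {clear(e), handempty}, keep {clear(f), on(a,c), ontable(c), ontable(f)}, require {clear(d), holding(e)}
    → {clear(d), clear(f), holding(e), on(a,c), ontable(c), ontable(f)}
  through step 1 (unstack(e,a)): drop {holding(e)}, keep {clear(d), clear(f), on(a,c), ontable(c), ontable(f)}, require {clear(e), handempty, on(e,a)}
    → {clear(d), clear(e), clear(f), handempty, on(a,c), on(e,a), ontable(c), ontable(f)}

== RESULT ==
["clear(d)", "clear(e)", "clear(f)", "handempty", "on(a,c)", "on(e,a)", "ontable(c)", "ontable(f)"]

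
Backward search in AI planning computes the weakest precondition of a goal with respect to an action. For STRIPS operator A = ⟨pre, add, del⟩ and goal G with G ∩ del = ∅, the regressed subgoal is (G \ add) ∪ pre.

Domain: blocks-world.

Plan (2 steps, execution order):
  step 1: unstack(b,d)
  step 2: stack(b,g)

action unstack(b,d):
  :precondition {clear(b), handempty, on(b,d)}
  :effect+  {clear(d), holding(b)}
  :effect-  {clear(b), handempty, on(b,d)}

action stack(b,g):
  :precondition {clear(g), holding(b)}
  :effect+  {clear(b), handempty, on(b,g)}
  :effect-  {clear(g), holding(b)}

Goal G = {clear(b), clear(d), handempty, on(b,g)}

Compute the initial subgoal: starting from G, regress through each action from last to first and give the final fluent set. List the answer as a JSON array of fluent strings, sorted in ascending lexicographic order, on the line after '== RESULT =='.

Work backward from the goal:
  through step 2 (stack(b,g)): drop {clear(b), handempty, on(b,g)}, keep {clear(d)}, require {clear(g), holding(b)}
    → {clear(d), clear(g), holding(b)}
  through step 1 (unstack(b,d)): drop {clear(d), holding(b)}, keep {clear(g)}, require {clear(b), handempty, on(b,d)}
    → {clear(b), clear(g), handempty, on(b,d)}

== RESULT ==
["clear(b)", "clear(g)", "handempty", "on(b,d)"]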